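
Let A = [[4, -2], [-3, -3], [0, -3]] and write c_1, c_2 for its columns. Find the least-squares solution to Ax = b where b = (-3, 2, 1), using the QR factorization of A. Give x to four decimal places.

x = (-0.7158, -0.1038)

c_1 = (4, -3, 0); ‖c_1‖ = 5.0000, so q_1 = (0.8000, -0.6000, 0.0000).
q_1·c_2 = 0.8000·(-2) + (-0.6000)·(-3) + 0.0000·(-3) = 0.2000.
u_2 = c_2 − 0.2000·q_1 = (-2.1600, -2.8800, -3.0000).
‖u_2‖ = 4.6861, so q_2 = (-0.4609, -0.6146, -0.6402).
Qᵀb = (-3.6000, -0.4865).
Back-substitute: x_2 = -0.4865/4.6861 = -0.1038.
x_1 = (-3.6000 − 0.2000·(-0.1038))/5.0000 = -0.7158.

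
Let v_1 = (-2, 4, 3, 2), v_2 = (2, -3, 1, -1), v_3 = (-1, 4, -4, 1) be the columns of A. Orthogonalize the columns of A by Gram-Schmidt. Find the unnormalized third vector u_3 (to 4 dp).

v_1 = (-2, 4, 3, 2); ‖v_1‖ = 5.7446, so q_1 = (-0.3482, 0.6963, 0.5222, 0.3482).
q_1·v_2 = (-0.3482)·2 + 0.6963·(-3) + 0.5222·1 + 0.3482·(-1) = -2.6112.
u_2 = v_2 + 2.6112·q_1 = (1.0909, -1.1818, 2.3636, -0.0909).
‖u_2‖ = 2.8604, so q_2 = (0.3814, -0.4132, 0.8263, -0.0318).
q_1·v_3 = (-0.3482)·(-1) + 0.6963·4 + 0.5222·(-4) + 0.3482·1 = 1.3926; q_2·v_3 = 0.3814·(-1) + (-0.4132)·4 + 0.8263·(-4) + (-0.0318)·1 = -5.3712.
u_3 = v_3 − 1.3926·q_1 + 5.3712·q_2 = (1.5333, 0.8111, -0.2889, 0.3444).

u_3 = (1.5333, 0.8111, -0.2889, 0.3444)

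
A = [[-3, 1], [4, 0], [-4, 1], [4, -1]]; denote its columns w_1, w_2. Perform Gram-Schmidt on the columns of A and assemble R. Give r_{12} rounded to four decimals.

q_1 = w_1/‖w_1‖ = (-3, 4, -4, 4)/7.5498 = (-0.3974, 0.5298, -0.5298, 0.5298).
r_{12} = q_1·w_2 = -1.4570.

r_{12} = -1.4570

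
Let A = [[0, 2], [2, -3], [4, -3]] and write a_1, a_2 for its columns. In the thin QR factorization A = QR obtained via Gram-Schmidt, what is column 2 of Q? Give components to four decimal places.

e_1 = a_1/‖a_1‖ = (0, 2, 4)/4.4721 = (0.0000, 0.4472, 0.8944).
r_{12} = e_1·a_2 = -4.0249.
u_2 = a_2 + 4.0249·e_1 = (2.0000, -1.2000, 0.6000).
‖u_2‖ = 2.4083, so e_2 = (0.8305, -0.4983, 0.2491).

e_2 = (0.8305, -0.4983, 0.2491)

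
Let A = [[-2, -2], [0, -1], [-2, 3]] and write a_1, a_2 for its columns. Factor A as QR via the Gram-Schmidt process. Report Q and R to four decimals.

a_1 = (-2, 0, -2); ‖a_1‖ = 2.8284, so e_1 = (-0.7071, 0.0000, -0.7071).
e_1·a_2 = (-0.7071)·(-2) + 0.0000·(-1) + (-0.7071)·3 = -0.7071.
u_2 = a_2 + 0.7071·e_1 = (-2.5000, -1.0000, 2.5000).
‖u_2‖ = 3.6742, so e_2 = (-0.6804, -0.2722, 0.6804).

Q = [[-0.7071, -0.6804], [0.0000, -0.2722], [-0.7071, 0.6804]], R = [[2.8284, -0.7071], [0.0000, 3.6742]]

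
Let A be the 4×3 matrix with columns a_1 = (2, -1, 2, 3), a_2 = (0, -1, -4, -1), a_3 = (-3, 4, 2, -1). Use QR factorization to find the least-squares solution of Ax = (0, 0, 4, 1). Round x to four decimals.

a_1 = (2, -1, 2, 3); ‖a_1‖ = 4.2426, so q_1 = (0.4714, -0.2357, 0.4714, 0.7071).
q_1·a_2 = 0.4714·0 + (-0.2357)·(-1) + 0.4714·(-4) + 0.7071·(-1) = -2.3570.
u_2 = a_2 + 2.3570·q_1 = (1.1111, -1.5556, -2.8889, 0.6667).
‖u_2‖ = 3.5277, so q_2 = (0.3150, -0.4410, -0.8189, 0.1890).
q_1·a_3 = 0.4714·(-3) + (-0.2357)·4 + 0.4714·2 + 0.7071·(-1) = -2.1213; q_2·a_3 = 0.3150·(-3) + (-0.4410)·4 + (-0.8189)·2 + 0.1890·(-1) = -4.5356.
u_3 = a_3 + 2.1213·q_1 + 4.5356·q_2 = (-0.5714, 1.5000, -0.7143, 1.3571).
‖u_3‖ = 2.2200, so q_3 = (-0.2574, 0.6757, -0.3217, 0.6113).
Qᵀb = (2.5927, -3.0867, -0.6757).
Back-substitute: x_3 = -0.6757/2.2200 = -0.3043.
x_2 = (-3.0867 + 4.5356·(-0.3043))/3.5277 = -1.2663.
x_1 = (2.5927 + 2.3570·(-1.2663) + 2.1213·(-0.3043))/4.2426 = -0.2446.

x = (-0.2446, -1.2663, -0.3043)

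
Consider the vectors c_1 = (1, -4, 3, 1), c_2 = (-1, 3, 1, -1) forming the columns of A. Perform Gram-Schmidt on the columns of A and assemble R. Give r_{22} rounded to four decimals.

c_1 = (1, -4, 3, 1); ‖c_1‖ = 5.1962, so q_1 = (0.1925, -0.7698, 0.5774, 0.1925).
q_1·c_2 = 0.1925·(-1) + (-0.7698)·3 + 0.5774·1 + 0.1925·(-1) = -2.1170.
u_2 = c_2 + 2.1170·q_1 = (-0.5926, 1.3704, 2.2222, -0.5926).
r_{22} = ‖u_2‖ = 2.7420.

r_{22} = 2.7420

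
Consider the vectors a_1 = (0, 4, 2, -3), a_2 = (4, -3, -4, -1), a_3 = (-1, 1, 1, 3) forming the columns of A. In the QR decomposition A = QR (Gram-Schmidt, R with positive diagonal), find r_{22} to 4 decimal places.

r_{22} = 5.6599

a_1 = (0, 4, 2, -3); ‖a_1‖ = 5.3852, so e_1 = (0.0000, 0.7428, 0.3714, -0.5571).
e_1·a_2 = 0.0000·4 + 0.7428·(-3) + 0.3714·(-4) + (-0.5571)·(-1) = -3.1568.
u_2 = a_2 + 3.1568·e_1 = (4.0000, -0.6552, -2.8276, -2.7586).
r_{22} = ‖u_2‖ = 5.6599.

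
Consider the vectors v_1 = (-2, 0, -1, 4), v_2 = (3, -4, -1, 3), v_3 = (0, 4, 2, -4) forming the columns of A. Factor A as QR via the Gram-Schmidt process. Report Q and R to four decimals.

v_1 = (-2, 0, -1, 4); ‖v_1‖ = 4.5826, so e_1 = (-0.4364, 0.0000, -0.2182, 0.8729).
e_1·v_2 = (-0.4364)·3 + 0.0000·(-4) + (-0.2182)·(-1) + 0.8729·3 = 1.5275.
u_2 = v_2 − 1.5275·e_1 = (3.6667, -4.0000, -0.6667, 1.6667).
‖u_2‖ = 5.7155, so e_2 = (0.6415, -0.6999, -0.1166, 0.2916).
e_1·v_3 = (-0.4364)·0 + 0.0000·4 + (-0.2182)·2 + 0.8729·(-4) = -3.9279; e_2·v_3 = 0.6415·0 + (-0.6999)·4 + (-0.1166)·2 + 0.2916·(-4) = -4.1991.
u_3 = v_3 + 3.9279·e_1 + 4.1991·e_2 = (0.9796, 1.0612, 0.6531, 0.6531).
‖u_3‖ = 1.7143, so e_3 = (0.5714, 0.6190, 0.3810, 0.3810).

Q = [[-0.4364, 0.6415, 0.5714], [0.0000, -0.6999, 0.6190], [-0.2182, -0.1166, 0.3810], [0.8729, 0.2916, 0.3810]], R = [[4.5826, 1.5275, -3.9279], [0.0000, 5.7155, -4.1991], [0.0000, 0.0000, 1.7143]]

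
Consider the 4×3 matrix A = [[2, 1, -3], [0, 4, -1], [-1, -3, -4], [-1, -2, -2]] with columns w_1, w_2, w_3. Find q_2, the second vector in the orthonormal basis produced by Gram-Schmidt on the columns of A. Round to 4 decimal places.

q_2 = (-0.2854, 0.8561, -0.3924, -0.1783)

w_1 = (2, 0, -1, -1); ‖w_1‖ = 2.4495, so q_1 = (0.8165, 0.0000, -0.4082, -0.4082).
q_1·w_2 = 0.8165·1 + 0.0000·4 + (-0.4082)·(-3) + (-0.4082)·(-2) = 2.8577.
u_2 = w_2 − 2.8577·q_1 = (-1.3333, 4.0000, -1.8333, -0.8333).
‖u_2‖ = 4.6726, so q_2 = (-0.2854, 0.8561, -0.3924, -0.1783).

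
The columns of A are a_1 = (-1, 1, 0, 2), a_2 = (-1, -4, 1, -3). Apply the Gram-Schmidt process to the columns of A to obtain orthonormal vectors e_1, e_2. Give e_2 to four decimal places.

e_2 = (-0.6804, -0.6804, 0.2722, 0.0000)

a_1 = (-1, 1, 0, 2); ‖a_1‖ = 2.4495, so e_1 = (-0.4082, 0.4082, 0.0000, 0.8165).
e_1·a_2 = (-0.4082)·(-1) + 0.4082·(-4) + 0.0000·1 + 0.8165·(-3) = -3.6742.
u_2 = a_2 + 3.6742·e_1 = (-2.5000, -2.5000, 1.0000, 0.0000).
‖u_2‖ = 3.6742, so e_2 = (-0.6804, -0.6804, 0.2722, 0.0000).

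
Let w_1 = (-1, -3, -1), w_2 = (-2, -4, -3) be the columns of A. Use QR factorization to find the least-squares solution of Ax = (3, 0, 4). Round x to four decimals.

e_1 = w_1/‖w_1‖ = (-1, -3, -1)/3.3166 = (-0.3015, -0.9045, -0.3015).
r_{12} = e_1·w_2 = 5.1257.
u_2 = w_2 − 5.1257·e_1 = (-0.4545, 0.6364, -1.4545).
‖u_2‖ = 1.6514, so e_2 = (-0.2752, 0.3853, -0.8808).
Qᵀb = (-2.1106, -4.3488).
Back-substitute: x_2 = -4.3488/1.6514 = -2.6333.
x_1 = (-2.1106 − 5.1257·(-2.6333))/3.3166 = 3.4333.

x = (3.4333, -2.6333)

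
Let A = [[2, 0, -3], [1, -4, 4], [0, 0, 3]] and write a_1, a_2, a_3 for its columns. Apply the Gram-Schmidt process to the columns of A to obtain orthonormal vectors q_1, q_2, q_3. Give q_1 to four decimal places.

q_1 = a_1/‖a_1‖ = (2, 1, 0)/2.2361 = (0.8944, 0.4472, 0.0000).

q_1 = (0.8944, 0.4472, 0.0000)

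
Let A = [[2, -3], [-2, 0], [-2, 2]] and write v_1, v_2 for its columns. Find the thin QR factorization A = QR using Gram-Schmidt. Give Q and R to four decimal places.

Q = [[0.5774, -0.6172], [-0.5774, -0.7715], [-0.5774, 0.1543]], R = [[3.4641, -2.8868], [0.0000, 2.1602]]

e_1 = v_1/‖v_1‖ = (2, -2, -2)/3.4641 = (0.5774, -0.5774, -0.5774).
r_{12} = e_1·v_2 = -2.8868.
u_2 = v_2 + 2.8868·e_1 = (-1.3333, -1.6667, 0.3333).
‖u_2‖ = 2.1602, so e_2 = (-0.6172, -0.7715, 0.1543).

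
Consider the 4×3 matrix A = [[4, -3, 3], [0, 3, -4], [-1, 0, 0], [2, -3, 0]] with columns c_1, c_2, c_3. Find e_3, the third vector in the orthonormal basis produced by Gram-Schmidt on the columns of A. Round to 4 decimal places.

e_1 = c_1/‖c_1‖ = (4, 0, -1, 2)/4.5826 = (0.8729, 0.0000, -0.2182, 0.4364).
r_{12} = e_1·c_2 = -3.9279.
u_2 = c_2 + 3.9279·e_1 = (0.4286, 3.0000, -0.8571, -1.2857).
‖u_2‖ = 3.4017, so e_2 = (0.1260, 0.8819, -0.2520, -0.3780).
r_{13} = e_1·c_3 = 2.6186; r_{23} = e_2·c_3 = -3.1497.
u_3 = c_3 − 2.6186·e_1 + 3.1497·e_2 = (1.1111, -1.2222, -0.2222, -2.3333).
‖u_3‖ = 2.8674, so e_3 = (0.3875, -0.4262, -0.0775, -0.8137).

e_3 = (0.3875, -0.4262, -0.0775, -0.8137)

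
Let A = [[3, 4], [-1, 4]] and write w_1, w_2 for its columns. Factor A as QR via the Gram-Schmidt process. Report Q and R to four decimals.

q_1 = w_1/‖w_1‖ = (3, -1)/3.1623 = (0.9487, -0.3162).
r_{12} = q_1·w_2 = 2.5298.
u_2 = w_2 − 2.5298·q_1 = (1.6000, 4.8000).
‖u_2‖ = 5.0596, so q_2 = (0.3162, 0.9487).

Q = [[0.9487, 0.3162], [-0.3162, 0.9487]], R = [[3.1623, 2.5298], [0.0000, 5.0596]]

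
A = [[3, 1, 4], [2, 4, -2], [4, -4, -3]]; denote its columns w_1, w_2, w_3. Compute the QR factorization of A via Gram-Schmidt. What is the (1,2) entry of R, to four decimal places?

w_1 = (3, 2, 4); ‖w_1‖ = 5.3852, so q_1 = (0.5571, 0.3714, 0.7428).
r_{12} = q_1·w_2 = -0.9285.

r_{12} = -0.9285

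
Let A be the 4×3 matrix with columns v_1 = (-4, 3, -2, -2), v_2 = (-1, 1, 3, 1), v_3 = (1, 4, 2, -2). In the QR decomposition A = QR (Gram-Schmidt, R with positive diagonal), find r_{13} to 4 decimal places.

r_{13} = 1.3926

v_1 = (-4, 3, -2, -2); ‖v_1‖ = 5.7446, so e_1 = (-0.6963, 0.5222, -0.3482, -0.3482).
r_{13} = e_1·v_3 = 1.3926.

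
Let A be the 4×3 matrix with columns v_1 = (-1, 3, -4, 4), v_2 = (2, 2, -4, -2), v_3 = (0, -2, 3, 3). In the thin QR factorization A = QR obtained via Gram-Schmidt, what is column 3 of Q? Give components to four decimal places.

q_3 = (0.8319, -0.2995, 0.0333, 0.4659)

q_1 = v_1/‖v_1‖ = (-1, 3, -4, 4)/6.4807 = (-0.1543, 0.4629, -0.6172, 0.6172).
r_{12} = q_1·v_2 = 1.8516.
u_2 = v_2 − 1.8516·q_1 = (2.2857, 1.1429, -2.8571, -3.1429).
‖u_2‖ = 4.9570, so q_2 = (0.4611, 0.2306, -0.5764, -0.6340).
r_{13} = q_1·v_3 = -0.9258; r_{23} = q_2·v_3 = -4.0924.
u_3 = v_3 + 0.9258·q_1 + 4.0924·q_2 = (1.7442, -0.6279, 0.0698, 0.9767).
‖u_3‖ = 2.0965, so q_3 = (0.8319, -0.2995, 0.0333, 0.4659).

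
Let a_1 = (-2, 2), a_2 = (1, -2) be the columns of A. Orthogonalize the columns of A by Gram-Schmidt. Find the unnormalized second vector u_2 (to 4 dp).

a_1 = (-2, 2); ‖a_1‖ = 2.8284, so q_1 = (-0.7071, 0.7071).
q_1·a_2 = (-0.7071)·1 + 0.7071·(-2) = -2.1213.
u_2 = a_2 + 2.1213·q_1 = (-0.5000, -0.5000).

u_2 = (-0.5000, -0.5000)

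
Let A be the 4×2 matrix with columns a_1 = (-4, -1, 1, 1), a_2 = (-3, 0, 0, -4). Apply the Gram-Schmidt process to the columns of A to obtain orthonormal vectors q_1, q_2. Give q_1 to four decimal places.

q_1 = (-0.9177, -0.2294, 0.2294, 0.2294)

q_1 = a_1/‖a_1‖ = (-4, -1, 1, 1)/4.3589 = (-0.9177, -0.2294, 0.2294, 0.2294).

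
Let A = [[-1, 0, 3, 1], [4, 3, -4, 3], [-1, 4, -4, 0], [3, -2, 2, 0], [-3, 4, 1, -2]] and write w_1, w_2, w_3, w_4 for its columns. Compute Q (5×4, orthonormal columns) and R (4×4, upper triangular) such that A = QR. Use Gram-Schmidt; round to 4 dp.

w_1 = (-1, 4, -1, 3, -3); ‖w_1‖ = 6.0000, so q_1 = (-0.1667, 0.6667, -0.1667, 0.5000, -0.5000).
q_1·w_2 = (-0.1667)·0 + 0.6667·3 + (-0.1667)·4 + 0.5000·(-2) + (-0.5000)·4 = -1.6667.
u_2 = w_2 + 1.6667·q_1 = (-0.2778, 4.1111, 3.7222, -1.1667, 3.1667).
‖u_2‖ = 6.4979, so q_2 = (-0.0427, 0.6327, 0.5728, -0.1795, 0.4873).
q_1·w_3 = (-0.1667)·3 + 0.6667·(-4) + (-0.1667)·(-4) + 0.5000·2 + (-0.5000)·1 = -2.0000; q_2·w_3 = (-0.0427)·3 + 0.6327·(-4) + 0.5728·(-4) + (-0.1795)·2 + 0.4873·1 = -4.8221.
u_3 = w_3 + 2.0000·q_1 + 4.8221·q_2 = (2.4605, 0.3842, -1.5711, 2.1342, 2.3500).
‖u_3‖ = 4.3298, so q_3 = (0.5683, 0.0887, -0.3628, 0.4929, 0.5427).
q_1·w_4 = (-0.1667)·1 + 0.6667·3 + (-0.1667)·0 + 0.5000·0 + (-0.5000)·(-2) = 2.8333; q_2·w_4 = (-0.0427)·1 + 0.6327·3 + 0.5728·0 + (-0.1795)·0 + 0.4873·(-2) = 0.8806; q_3·w_4 = 0.5683·1 + 0.0887·3 + (-0.3628)·0 + 0.4929·0 + 0.5427·(-2) = -0.2510.
u_4 = w_4 − 2.8333·q_1 − 0.8806·q_2 + 0.2510·q_3 = (1.6525, 0.5762, -0.1233, -1.1348, -0.8763).
‖u_4‖ = 2.2658, so q_4 = (0.7293, 0.2543, -0.0544, -0.5009, -0.3867).

Q = [[-0.1667, -0.0427, 0.5683, 0.7293], [0.6667, 0.6327, 0.0887, 0.2543], [-0.1667, 0.5728, -0.3628, -0.0544], [0.5000, -0.1795, 0.4929, -0.5009], [-0.5000, 0.4873, 0.5427, -0.3867]], R = [[6.0000, -1.6667, -2.0000, 2.8333], [0.0000, 6.4979, -4.8221, 0.8806], [0.0000, 0.0000, 4.3298, -0.2510], [0.0000, 0.0000, 0.0000, 2.2658]]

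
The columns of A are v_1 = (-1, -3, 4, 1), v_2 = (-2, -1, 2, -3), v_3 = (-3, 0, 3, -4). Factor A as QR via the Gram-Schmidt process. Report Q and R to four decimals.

e_1 = v_1/‖v_1‖ = (-1, -3, 4, 1)/5.1962 = (-0.1925, -0.5774, 0.7698, 0.1925).
r_{12} = e_1·v_2 = 1.9245.
u_2 = v_2 − 1.9245·e_1 = (-1.6296, 0.1111, 0.5185, -3.3704).
‖u_2‖ = 3.7810, so e_2 = (-0.4310, 0.0294, 0.1371, -0.8914).
r_{13} = e_1·v_3 = 2.1170; r_{23} = e_2·v_3 = 5.2700.
u_3 = v_3 − 2.1170·e_1 − 5.2700·e_2 = (-0.3212, 1.0674, 0.6477, 0.2902).
‖u_3‖ = 1.3214, so e_3 = (-0.2431, 0.8077, 0.4901, 0.2196).

Q = [[-0.1925, -0.4310, -0.2431], [-0.5774, 0.0294, 0.8077], [0.7698, 0.1371, 0.4901], [0.1925, -0.8914, 0.2196]], R = [[5.1962, 1.9245, 2.1170], [0.0000, 3.7810, 5.2700], [0.0000, 0.0000, 1.3214]]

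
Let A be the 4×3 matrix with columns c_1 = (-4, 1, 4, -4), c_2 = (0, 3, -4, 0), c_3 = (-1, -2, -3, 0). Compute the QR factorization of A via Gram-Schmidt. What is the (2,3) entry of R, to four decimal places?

r_{23} = 0.7210

c_1 = (-4, 1, 4, -4); ‖c_1‖ = 7.0000, so e_1 = (-0.5714, 0.1429, 0.5714, -0.5714).
e_1·c_2 = (-0.5714)·0 + 0.1429·3 + 0.5714·(-4) + (-0.5714)·0 = -1.8571.
u_2 = c_2 + 1.8571·e_1 = (-1.0612, 3.2653, -2.9388, -1.0612).
‖u_2‖ = 4.6423, so e_2 = (-0.2286, 0.7034, -0.6330, -0.2286).
r_{23} = e_2·c_3 = 0.7210.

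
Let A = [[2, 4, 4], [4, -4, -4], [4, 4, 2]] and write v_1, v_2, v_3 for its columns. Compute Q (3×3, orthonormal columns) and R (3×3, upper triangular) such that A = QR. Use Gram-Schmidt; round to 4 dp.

v_1 = (2, 4, 4); ‖v_1‖ = 6.0000, so q_1 = (0.3333, 0.6667, 0.6667).
q_1·v_2 = 0.3333·4 + 0.6667·(-4) + 0.6667·4 = 1.3333.
u_2 = v_2 − 1.3333·q_1 = (3.5556, -4.8889, 3.1111).
‖u_2‖ = 6.7987, so q_2 = (0.5230, -0.7191, 0.4576).
q_1·v_3 = 0.3333·4 + 0.6667·(-4) + 0.6667·2 = 0.0000; q_2·v_3 = 0.5230·4 + (-0.7191)·(-4) + 0.4576·2 = 5.8835.
u_3 = v_3 + 0.0000·q_1 − 5.8835·q_2 = (0.9231, 0.2308, -0.6923).
‖u_3‖ = 1.1767, so q_3 = (0.7845, 0.1961, -0.5883).

Q = [[0.3333, 0.5230, 0.7845], [0.6667, -0.7191, 0.1961], [0.6667, 0.4576, -0.5883]], R = [[6.0000, 1.3333, 0.0000], [0.0000, 6.7987, 5.8835], [0.0000, 0.0000, 1.1767]]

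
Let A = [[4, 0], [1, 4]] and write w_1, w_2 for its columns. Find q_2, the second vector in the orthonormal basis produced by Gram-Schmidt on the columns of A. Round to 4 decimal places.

w_1 = (4, 1); ‖w_1‖ = 4.1231, so q_1 = (0.9701, 0.2425).
q_1·w_2 = 0.9701·0 + 0.2425·4 = 0.9701.
u_2 = w_2 − 0.9701·q_1 = (-0.9412, 3.7647).
‖u_2‖ = 3.8806, so q_2 = (-0.2425, 0.9701).

q_2 = (-0.2425, 0.9701)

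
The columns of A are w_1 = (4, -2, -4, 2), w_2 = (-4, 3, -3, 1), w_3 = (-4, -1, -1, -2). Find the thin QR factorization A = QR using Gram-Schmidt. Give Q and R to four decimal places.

w_1 = (4, -2, -4, 2); ‖w_1‖ = 6.3246, so q_1 = (0.6325, -0.3162, -0.6325, 0.3162).
q_1·w_2 = 0.6325·(-4) + (-0.3162)·3 + (-0.6325)·(-3) + 0.3162·1 = -1.2649.
u_2 = w_2 + 1.2649·q_1 = (-3.2000, 2.6000, -3.8000, 1.4000).
‖u_2‖ = 5.7793, so q_2 = (-0.5537, 0.4499, -0.6575, 0.2422).
q_1·w_3 = 0.6325·(-4) + (-0.3162)·(-1) + (-0.6325)·(-1) + 0.3162·(-2) = -2.2136; q_2·w_3 = (-0.5537)·(-4) + 0.4499·(-1) + (-0.6575)·(-1) + 0.2422·(-2) = 1.9380.
u_3 = w_3 + 2.2136·q_1 − 1.9380·q_2 = (-1.5269, -2.5719, -1.1257, -1.7695).
‖u_3‖ = 3.6530, so q_3 = (-0.4180, -0.7040, -0.3082, -0.4844).

Q = [[0.6325, -0.5537, -0.4180], [-0.3162, 0.4499, -0.7040], [-0.6325, -0.6575, -0.3082], [0.3162, 0.2422, -0.4844]], R = [[6.3246, -1.2649, -2.2136], [0.0000, 5.7793, 1.9380], [0.0000, 0.0000, 3.6530]]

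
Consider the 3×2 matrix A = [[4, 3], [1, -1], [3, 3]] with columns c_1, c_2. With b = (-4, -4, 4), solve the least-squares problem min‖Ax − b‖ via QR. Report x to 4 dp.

e_1 = c_1/‖c_1‖ = (4, 1, 3)/5.0990 = (0.7845, 0.1961, 0.5883).
r_{12} = e_1·c_2 = 3.9223.
u_2 = c_2 − 3.9223·e_1 = (-0.0769, -1.7692, 0.6923).
‖u_2‖ = 1.9014, so e_2 = (-0.0405, -0.9305, 0.3641).
Qᵀb = (-1.5689, 5.3401).
Back-substitute: x_2 = 5.3401/1.9014 = 2.8085.
x_1 = (-1.5689 − 3.9223·2.8085)/5.0990 = -2.4681.

x = (-2.4681, 2.8085)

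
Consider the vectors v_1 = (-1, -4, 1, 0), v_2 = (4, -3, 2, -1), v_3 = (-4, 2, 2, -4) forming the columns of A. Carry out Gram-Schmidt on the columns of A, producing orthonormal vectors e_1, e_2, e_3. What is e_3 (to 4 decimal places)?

e_1 = v_1/‖v_1‖ = (-1, -4, 1, 0)/4.2426 = (-0.2357, -0.9428, 0.2357, 0.0000).
r_{12} = e_1·v_2 = 2.3570.
u_2 = v_2 − 2.3570·e_1 = (4.5556, -0.7778, 1.4444, -1.0000).
‖u_2‖ = 4.9441, so e_2 = (0.9214, -0.1573, 0.2922, -0.2023).
r_{13} = e_1·v_3 = -0.4714; r_{23} = e_2·v_3 = -2.6069.
u_3 = v_3 + 0.4714·e_1 + 2.6069·e_2 = (-1.7091, 1.1455, 2.8727, -4.5273).
‖u_3‖ = 5.7430, so e_3 = (-0.2976, 0.1995, 0.5002, -0.7883).

e_3 = (-0.2976, 0.1995, 0.5002, -0.7883)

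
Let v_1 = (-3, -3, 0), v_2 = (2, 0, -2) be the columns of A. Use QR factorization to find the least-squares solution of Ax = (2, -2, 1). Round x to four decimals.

v_1 = (-3, -3, 0); ‖v_1‖ = 4.2426, so e_1 = (-0.7071, -0.7071, 0.0000).
e_1·v_2 = (-0.7071)·2 + (-0.7071)·0 + 0.0000·(-2) = -1.4142.
u_2 = v_2 + 1.4142·e_1 = (1.0000, -1.0000, -2.0000).
‖u_2‖ = 2.4495, so e_2 = (0.4082, -0.4082, -0.8165).
Qᵀb = (0.0000, 0.8165).
Back-substitute: x_2 = 0.8165/2.4495 = 0.3333.
x_1 = (0.0000 + 1.4142·0.3333)/4.2426 = 0.1111.

x = (0.1111, 0.3333)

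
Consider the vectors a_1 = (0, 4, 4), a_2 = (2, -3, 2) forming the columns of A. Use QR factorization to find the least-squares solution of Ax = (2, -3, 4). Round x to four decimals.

x = (0.2879, 1.3030)

a_1 = (0, 4, 4); ‖a_1‖ = 5.6569, so e_1 = (0.0000, 0.7071, 0.7071).
e_1·a_2 = 0.0000·2 + 0.7071·(-3) + 0.7071·2 = -0.7071.
u_2 = a_2 + 0.7071·e_1 = (2.0000, -2.5000, 2.5000).
‖u_2‖ = 4.0620, so e_2 = (0.4924, -0.6155, 0.6155).
Qᵀb = (0.7071, 5.2929).
Back-substitute: x_2 = 5.2929/4.0620 = 1.3030.
x_1 = (0.7071 + 0.7071·1.3030)/5.6569 = 0.2879.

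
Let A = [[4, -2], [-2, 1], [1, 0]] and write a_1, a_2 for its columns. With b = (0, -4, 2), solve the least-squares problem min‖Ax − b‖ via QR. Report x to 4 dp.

a_1 = (4, -2, 1); ‖a_1‖ = 4.5826, so q_1 = (0.8729, -0.4364, 0.2182).
q_1·a_2 = 0.8729·(-2) + (-0.4364)·1 + 0.2182·0 = -2.1822.
u_2 = a_2 + 2.1822·q_1 = (-0.0952, 0.0476, 0.4762).
‖u_2‖ = 0.4880, so q_2 = (-0.1952, 0.0976, 0.9759).
Qᵀb = (2.1822, 1.5614).
Back-substitute: x_2 = 1.5614/0.4880 = 3.2000.
x_1 = (2.1822 + 2.1822·3.2000)/4.5826 = 2.0000.

x = (2.0000, 3.2000)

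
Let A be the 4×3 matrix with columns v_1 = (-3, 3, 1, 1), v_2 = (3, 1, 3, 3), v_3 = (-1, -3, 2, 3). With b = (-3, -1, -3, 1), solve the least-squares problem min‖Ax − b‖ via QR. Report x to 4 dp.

x = (0.2208, -0.7051, 0.4160)

v_1 = (-3, 3, 1, 1); ‖v_1‖ = 4.4721, so e_1 = (-0.6708, 0.6708, 0.2236, 0.2236).
e_1·v_2 = (-0.6708)·3 + 0.6708·1 + 0.2236·3 + 0.2236·3 = 0.0000.
u_2 = v_2 − 0.0000·e_1 = (3.0000, 1.0000, 3.0000, 3.0000).
‖u_2‖ = 5.2915, so e_2 = (0.5669, 0.1890, 0.5669, 0.5669).
e_1·v_3 = (-0.6708)·(-1) + 0.6708·(-3) + 0.2236·2 + 0.2236·3 = -0.2236; e_2·v_3 = 0.5669·(-1) + 0.1890·(-3) + 0.5669·2 + 0.5669·3 = 1.7008.
u_3 = v_3 + 0.2236·e_1 − 1.7008·e_2 = (-2.1143, -3.1714, 1.0857, 2.0857).
‖u_3‖ = 4.4785, so e_3 = (-0.4721, -0.7081, 0.2424, 0.4657).
Qᵀb = (0.8944, -3.0237, 1.8629).
Back-substitute: x_3 = 1.8629/4.4785 = 0.4160.
x_2 = (-3.0237 − 1.7008·0.4160)/5.2915 = -0.7051.
x_1 = (0.8944 − 0.0000·(-0.7051) + 0.2236·0.4160)/4.4721 = 0.2208.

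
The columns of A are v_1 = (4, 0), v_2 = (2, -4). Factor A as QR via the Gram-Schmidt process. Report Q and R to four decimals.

v_1 = (4, 0); ‖v_1‖ = 4.0000, so e_1 = (1.0000, 0.0000).
e_1·v_2 = 1.0000·2 + 0.0000·(-4) = 2.0000.
u_2 = v_2 − 2.0000·e_1 = (0.0000, -4.0000).
‖u_2‖ = 4.0000, so e_2 = (0.0000, -1.0000).

Q = [[1.0000, 0.0000], [0.0000, -1.0000]], R = [[4.0000, 2.0000], [0.0000, 4.0000]]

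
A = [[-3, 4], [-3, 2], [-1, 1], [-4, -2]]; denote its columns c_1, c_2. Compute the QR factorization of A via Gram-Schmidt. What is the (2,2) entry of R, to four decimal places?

c_1 = (-3, -3, -1, -4); ‖c_1‖ = 5.9161, so e_1 = (-0.5071, -0.5071, -0.1690, -0.6761).
e_1·c_2 = (-0.5071)·4 + (-0.5071)·2 + (-0.1690)·1 + (-0.6761)·(-2) = -1.8593.
u_2 = c_2 + 1.8593·e_1 = (3.0571, 1.0571, 0.6857, -3.2571).
r_{22} = ‖u_2‖ = 4.6414.

r_{22} = 4.6414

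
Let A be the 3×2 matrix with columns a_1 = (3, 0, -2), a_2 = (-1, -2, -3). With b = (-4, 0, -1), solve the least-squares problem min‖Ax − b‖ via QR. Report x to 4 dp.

x = (-0.9306, 0.6994)

e_1 = a_1/‖a_1‖ = (3, 0, -2)/3.6056 = (0.8321, 0.0000, -0.5547).
r_{12} = e_1·a_2 = 0.8321.
u_2 = a_2 − 0.8321·e_1 = (-1.6923, -2.0000, -2.5385).
‖u_2‖ = 3.6480, so e_2 = (-0.4639, -0.5482, -0.6959).
Qᵀb = (-2.7735, 2.5515).
Back-substitute: x_2 = 2.5515/3.6480 = 0.6994.
x_1 = (-2.7735 − 0.8321·0.6994)/3.6056 = -0.9306.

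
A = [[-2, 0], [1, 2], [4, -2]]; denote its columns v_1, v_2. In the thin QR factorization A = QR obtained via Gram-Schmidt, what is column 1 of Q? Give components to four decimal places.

q_1 = (-0.4364, 0.2182, 0.8729)

v_1 = (-2, 1, 4); ‖v_1‖ = 4.5826, so q_1 = (-0.4364, 0.2182, 0.8729).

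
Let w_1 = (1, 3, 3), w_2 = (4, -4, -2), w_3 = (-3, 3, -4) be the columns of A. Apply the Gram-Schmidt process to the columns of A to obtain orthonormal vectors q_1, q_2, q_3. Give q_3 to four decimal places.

q_1 = w_1/‖w_1‖ = (1, 3, 3)/4.3589 = (0.2294, 0.6882, 0.6882).
r_{12} = q_1·w_2 = -3.2118.
u_2 = w_2 + 3.2118·q_1 = (4.7368, -1.7895, 0.2105).
‖u_2‖ = 5.0680, so q_2 = (0.9347, -0.3531, 0.0415).
r_{13} = q_1·w_3 = -1.3765; r_{23} = q_2·w_3 = -4.0294.
u_3 = w_3 + 1.3765·q_1 + 4.0294·q_2 = (1.0820, 2.5246, -2.8852).
‖u_3‖ = 3.9836, so q_3 = (0.2716, 0.6338, -0.7243).

q_3 = (0.2716, 0.6338, -0.7243)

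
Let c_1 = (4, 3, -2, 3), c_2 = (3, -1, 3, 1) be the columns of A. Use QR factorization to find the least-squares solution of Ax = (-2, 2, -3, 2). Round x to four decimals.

e_1 = c_1/‖c_1‖ = (4, 3, -2, 3)/6.1644 = (0.6489, 0.4867, -0.3244, 0.4867).
r_{12} = e_1·c_2 = 0.9733.
u_2 = c_2 − 0.9733·e_1 = (2.3684, -1.4737, 3.3158, 0.5263).
‖u_2‖ = 4.3649, so e_2 = (0.5426, -0.3376, 0.7596, 0.1206).
Qᵀb = (1.6222, -3.7982).
Back-substitute: x_2 = -3.7982/4.3649 = -0.8702.
x_1 = (1.6222 − 0.9733·(-0.8702))/6.1644 = 0.4006.

x = (0.4006, -0.8702)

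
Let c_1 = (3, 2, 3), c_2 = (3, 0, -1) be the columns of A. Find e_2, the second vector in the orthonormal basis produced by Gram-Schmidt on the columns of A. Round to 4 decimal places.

e_2 = (0.7544, -0.1886, -0.6287)

e_1 = c_1/‖c_1‖ = (3, 2, 3)/4.6904 = (0.6396, 0.4264, 0.6396).
r_{12} = e_1·c_2 = 1.2792.
u_2 = c_2 − 1.2792·e_1 = (2.1818, -0.5455, -1.8182).
‖u_2‖ = 2.8920, so e_2 = (0.7544, -0.1886, -0.6287).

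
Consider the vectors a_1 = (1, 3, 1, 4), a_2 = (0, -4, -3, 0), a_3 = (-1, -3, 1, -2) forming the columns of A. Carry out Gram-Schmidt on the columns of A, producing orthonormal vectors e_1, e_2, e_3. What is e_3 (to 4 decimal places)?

e_3 = (-0.1718, -0.5669, 0.7558, 0.2791)

a_1 = (1, 3, 1, 4); ‖a_1‖ = 5.1962, so e_1 = (0.1925, 0.5774, 0.1925, 0.7698).
e_1·a_2 = 0.1925·0 + 0.5774·(-4) + 0.1925·(-3) + 0.7698·0 = -2.8868.
u_2 = a_2 + 2.8868·e_1 = (0.5556, -2.3333, -2.4444, 2.2222).
‖u_2‖ = 4.0825, so e_2 = (0.1361, -0.5715, -0.5988, 0.5443).
e_1·a_3 = 0.1925·(-1) + 0.5774·(-3) + 0.1925·1 + 0.7698·(-2) = -3.2717; e_2·a_3 = 0.1361·(-1) + (-0.5715)·(-3) + (-0.5988)·1 + 0.5443·(-2) = -0.1089.
u_3 = a_3 + 3.2717·e_1 + 0.1089·e_2 = (-0.3556, -1.1733, 1.5644, 0.5778).
‖u_3‖ = 2.0699, so e_3 = (-0.1718, -0.5669, 0.7558, 0.2791).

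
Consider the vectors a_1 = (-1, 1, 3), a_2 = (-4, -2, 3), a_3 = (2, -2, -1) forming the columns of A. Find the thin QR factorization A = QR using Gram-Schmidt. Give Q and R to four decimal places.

Q = [[-0.3015, -0.7071, 0.6396], [0.3015, -0.7071, -0.6396], [0.9045, 0.0000, 0.4264]], R = [[3.3166, 3.3166, -2.1106], [0.0000, 4.2426, 0.0000], [0.0000, 0.0000, 2.1320]]

a_1 = (-1, 1, 3); ‖a_1‖ = 3.3166, so q_1 = (-0.3015, 0.3015, 0.9045).
q_1·a_2 = (-0.3015)·(-4) + 0.3015·(-2) + 0.9045·3 = 3.3166.
u_2 = a_2 − 3.3166·q_1 = (-3.0000, -3.0000, 0.0000).
‖u_2‖ = 4.2426, so q_2 = (-0.7071, -0.7071, 0.0000).
q_1·a_3 = (-0.3015)·2 + 0.3015·(-2) + 0.9045·(-1) = -2.1106; q_2·a_3 = (-0.7071)·2 + (-0.7071)·(-2) + 0.0000·(-1) = 0.0000.
u_3 = a_3 + 2.1106·q_1 + 0.0000·q_2 = (1.3636, -1.3636, 0.9091).
‖u_3‖ = 2.1320, so q_3 = (0.6396, -0.6396, 0.4264).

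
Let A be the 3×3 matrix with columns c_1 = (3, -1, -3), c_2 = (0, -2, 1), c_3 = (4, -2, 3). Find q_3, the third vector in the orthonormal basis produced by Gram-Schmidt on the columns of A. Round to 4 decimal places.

q_3 = (0.7220, 0.3094, 0.6189)

c_1 = (3, -1, -3); ‖c_1‖ = 4.3589, so q_1 = (0.6882, -0.2294, -0.6882).
q_1·c_2 = 0.6882·0 + (-0.2294)·(-2) + (-0.6882)·1 = -0.2294.
u_2 = c_2 + 0.2294·q_1 = (0.1579, -2.0526, 0.8421).
‖u_2‖ = 2.2243, so q_2 = (0.0710, -0.9228, 0.3786).
q_1·c_3 = 0.6882·4 + (-0.2294)·(-2) + (-0.6882)·3 = 1.1471; q_2·c_3 = 0.0710·4 + (-0.9228)·(-2) + 0.3786·3 = 3.2654.
u_3 = c_3 − 1.1471·q_1 − 3.2654·q_2 = (2.9787, 1.2766, 2.5532).
‖u_3‖ = 4.1257, so q_3 = (0.7220, 0.3094, 0.6189).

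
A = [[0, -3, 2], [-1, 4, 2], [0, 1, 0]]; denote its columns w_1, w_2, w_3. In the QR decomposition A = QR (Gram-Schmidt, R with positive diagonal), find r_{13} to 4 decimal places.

r_{13} = -2.0000

w_1 = (0, -1, 0); ‖w_1‖ = 1.0000, so q_1 = (0.0000, -1.0000, 0.0000).
r_{13} = q_1·w_3 = -2.0000.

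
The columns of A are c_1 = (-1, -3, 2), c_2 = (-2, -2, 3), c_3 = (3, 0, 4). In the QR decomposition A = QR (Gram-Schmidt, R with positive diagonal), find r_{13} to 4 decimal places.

e_1 = c_1/‖c_1‖ = (-1, -3, 2)/3.7417 = (-0.2673, -0.8018, 0.5345).
r_{13} = e_1·c_3 = 1.3363.

r_{13} = 1.3363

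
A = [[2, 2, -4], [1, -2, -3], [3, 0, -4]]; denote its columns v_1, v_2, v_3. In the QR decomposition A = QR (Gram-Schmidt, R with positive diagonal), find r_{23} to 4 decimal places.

r_{23} = 0.4629

e_1 = v_1/‖v_1‖ = (2, 1, 3)/3.7417 = (0.5345, 0.2673, 0.8018).
r_{12} = e_1·v_2 = 0.5345.
u_2 = v_2 − 0.5345·e_1 = (1.7143, -2.1429, -0.4286).
‖u_2‖ = 2.7775, so e_2 = (0.6172, -0.7715, -0.1543).
r_{23} = e_2·v_3 = 0.4629.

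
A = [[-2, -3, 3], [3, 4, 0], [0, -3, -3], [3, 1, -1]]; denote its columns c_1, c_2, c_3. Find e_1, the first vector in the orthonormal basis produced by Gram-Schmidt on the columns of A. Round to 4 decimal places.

e_1 = (-0.4264, 0.6396, 0.0000, 0.6396)

c_1 = (-2, 3, 0, 3); ‖c_1‖ = 4.6904, so e_1 = (-0.4264, 0.6396, 0.0000, 0.6396).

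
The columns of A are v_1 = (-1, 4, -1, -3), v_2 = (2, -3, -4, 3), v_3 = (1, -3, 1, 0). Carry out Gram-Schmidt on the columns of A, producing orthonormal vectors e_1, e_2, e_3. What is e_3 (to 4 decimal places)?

v_1 = (-1, 4, -1, -3); ‖v_1‖ = 5.1962, so e_1 = (-0.1925, 0.7698, -0.1925, -0.5774).
e_1·v_2 = (-0.1925)·2 + 0.7698·(-3) + (-0.1925)·(-4) + (-0.5774)·3 = -3.6566.
u_2 = v_2 + 3.6566·e_1 = (1.2963, -0.1852, -4.7037, 0.8889).
‖u_2‖ = 4.9628, so e_2 = (0.2612, -0.0373, -0.9478, 0.1791).
e_1·v_3 = (-0.1925)·1 + 0.7698·(-3) + (-0.1925)·1 + (-0.5774)·0 = -2.6943; e_2·v_3 = 0.2612·1 + (-0.0373)·(-3) + (-0.9478)·1 + 0.1791·0 = -0.5746.
u_3 = v_3 + 2.6943·e_1 + 0.5746·e_2 = (0.6316, -0.9474, -0.0632, -1.4526).
‖u_3‖ = 1.8468, so e_3 = (0.3420, -0.5130, -0.0342, -0.7866).

e_3 = (0.3420, -0.5130, -0.0342, -0.7866)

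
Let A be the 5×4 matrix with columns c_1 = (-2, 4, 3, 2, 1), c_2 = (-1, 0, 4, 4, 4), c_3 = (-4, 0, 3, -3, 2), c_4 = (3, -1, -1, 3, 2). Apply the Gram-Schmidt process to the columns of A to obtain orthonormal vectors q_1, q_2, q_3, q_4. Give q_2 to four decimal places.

q_2 = (0.0981, -0.5669, 0.3161, 0.4578, 0.5996)

q_1 = c_1/‖c_1‖ = (-2, 4, 3, 2, 1)/5.8310 = (-0.3430, 0.6860, 0.5145, 0.3430, 0.1715).
r_{12} = q_1·c_2 = 4.4590.
u_2 = c_2 − 4.4590·q_1 = (0.5294, -3.0588, 1.7059, 2.4706, 3.2353).
‖u_2‖ = 5.3961, so q_2 = (0.0981, -0.5669, 0.3161, 0.4578, 0.5996).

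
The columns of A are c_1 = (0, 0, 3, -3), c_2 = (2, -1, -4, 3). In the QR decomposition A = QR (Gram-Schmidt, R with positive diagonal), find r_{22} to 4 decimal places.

c_1 = (0, 0, 3, -3); ‖c_1‖ = 4.2426, so e_1 = (0.0000, 0.0000, 0.7071, -0.7071).
e_1·c_2 = 0.0000·2 + 0.0000·(-1) + 0.7071·(-4) + (-0.7071)·3 = -4.9497.
u_2 = c_2 + 4.9497·e_1 = (2.0000, -1.0000, -0.5000, -0.5000).
r_{22} = ‖u_2‖ = 2.3452.

r_{22} = 2.3452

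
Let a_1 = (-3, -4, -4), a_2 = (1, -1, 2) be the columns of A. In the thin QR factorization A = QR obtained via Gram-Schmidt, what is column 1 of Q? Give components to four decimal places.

a_1 = (-3, -4, -4); ‖a_1‖ = 6.4031, so e_1 = (-0.4685, -0.6247, -0.6247).

e_1 = (-0.4685, -0.6247, -0.6247)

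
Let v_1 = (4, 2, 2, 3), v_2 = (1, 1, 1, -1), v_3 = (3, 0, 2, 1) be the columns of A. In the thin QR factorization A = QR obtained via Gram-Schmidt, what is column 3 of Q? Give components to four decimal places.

q_3 = (0.3430, -0.8517, 0.3716, -0.1372)

v_1 = (4, 2, 2, 3); ‖v_1‖ = 5.7446, so q_1 = (0.6963, 0.3482, 0.3482, 0.5222).
q_1·v_2 = 0.6963·1 + 0.3482·1 + 0.3482·1 + 0.5222·(-1) = 0.8704.
u_2 = v_2 − 0.8704·q_1 = (0.3939, 0.6970, 0.6970, -1.4545).
‖u_2‖ = 1.8007, so q_2 = (0.2188, 0.3871, 0.3871, -0.8078).
q_1·v_3 = 0.6963·3 + 0.3482·0 + 0.3482·2 + 0.5222·1 = 3.3075; q_2·v_3 = 0.2188·3 + 0.3871·0 + 0.3871·2 + (-0.8078)·1 = 0.6227.
u_3 = v_3 − 3.3075·q_1 − 0.6227·q_2 = (0.5607, -1.3925, 0.6075, -0.2243).
‖u_3‖ = 1.6349, so q_3 = (0.3430, -0.8517, 0.3716, -0.1372).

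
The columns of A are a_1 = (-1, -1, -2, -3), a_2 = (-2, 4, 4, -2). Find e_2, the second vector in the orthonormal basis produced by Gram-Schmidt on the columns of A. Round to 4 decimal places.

e_1 = a_1/‖a_1‖ = (-1, -1, -2, -3)/3.8730 = (-0.2582, -0.2582, -0.5164, -0.7746).
r_{12} = e_1·a_2 = -1.0328.
u_2 = a_2 + 1.0328·e_1 = (-2.2667, 3.7333, 3.4667, -2.8000).
‖u_2‖ = 6.2397, so e_2 = (-0.3633, 0.5983, 0.5556, -0.4487).

e_2 = (-0.3633, 0.5983, 0.5556, -0.4487)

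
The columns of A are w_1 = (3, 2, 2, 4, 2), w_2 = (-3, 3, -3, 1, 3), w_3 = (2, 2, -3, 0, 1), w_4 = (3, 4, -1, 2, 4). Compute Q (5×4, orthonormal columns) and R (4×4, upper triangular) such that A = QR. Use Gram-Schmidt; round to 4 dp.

w_1 = (3, 2, 2, 4, 2); ‖w_1‖ = 6.0828, so e_1 = (0.4932, 0.3288, 0.3288, 0.6576, 0.3288).
e_1·w_2 = 0.4932·(-3) + 0.3288·3 + 0.3288·(-3) + 0.6576·1 + 0.3288·3 = 0.1644.
u_2 = w_2 − 0.1644·e_1 = (-3.0811, 2.9459, -3.0541, 0.8919, 2.9459).
‖u_2‖ = 6.0805, so e_2 = (-0.5067, 0.4845, -0.5023, 0.1467, 0.4845).
e_1·w_3 = 0.4932·2 + 0.3288·2 + 0.3288·(-3) + 0.6576·0 + 0.3288·1 = 0.9864; e_2·w_3 = (-0.5067)·2 + 0.4845·2 + (-0.5023)·(-3) + 0.1467·0 + 0.4845·1 = 1.9468.
u_3 = w_3 − 0.9864·e_1 − 1.9468·e_2 = (2.5000, 0.7325, -2.3465, -0.9342, -0.2675).
‖u_3‖ = 3.6382, so e_3 = (0.6871, 0.2013, -0.6450, -0.2568, -0.0735).
e_1·w_4 = 0.4932·3 + 0.3288·4 + 0.3288·(-1) + 0.6576·2 + 0.3288·4 = 5.0964; e_2·w_4 = (-0.5067)·3 + 0.4845·4 + (-0.5023)·(-1) + 0.1467·2 + 0.4845·4 = 3.1514; e_3·w_4 = 0.6871·3 + 0.2013·4 + (-0.6450)·(-1) + (-0.2568)·2 + (-0.0735)·4 = 2.7040.
u_4 = w_4 − 5.0964·e_1 − 3.1514·e_2 − 2.7040·e_3 = (0.2253, 0.2531, 0.6511, -1.1193, 0.9964).
‖u_4‖ = 1.6686, so e_4 = (0.1350, 0.1517, 0.3902, -0.6708, 0.5971).

Q = [[0.4932, -0.5067, 0.6871, 0.1350], [0.3288, 0.4845, 0.2013, 0.1517], [0.3288, -0.5023, -0.6450, 0.3902], [0.6576, 0.1467, -0.2568, -0.6708], [0.3288, 0.4845, -0.0735, 0.5971]], R = [[6.0828, 0.1644, 0.9864, 5.0964], [0.0000, 6.0805, 1.9468, 3.1514], [0.0000, 0.0000, 3.6382, 2.7040], [0.0000, 0.0000, 0.0000, 1.6686]]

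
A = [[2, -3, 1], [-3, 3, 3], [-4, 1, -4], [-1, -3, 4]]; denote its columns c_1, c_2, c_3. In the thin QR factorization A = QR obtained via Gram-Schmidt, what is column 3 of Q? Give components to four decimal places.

c_1 = (2, -3, -4, -1); ‖c_1‖ = 5.4772, so e_1 = (0.3651, -0.5477, -0.7303, -0.1826).
e_1·c_2 = 0.3651·(-3) + (-0.5477)·3 + (-0.7303)·1 + (-0.1826)·(-3) = -2.9212.
u_2 = c_2 + 2.9212·e_1 = (-1.9333, 1.4000, -1.1333, -3.5333).
‖u_2‖ = 4.4121, so e_2 = (-0.4382, 0.3173, -0.2569, -0.8008).
e_1·c_3 = 0.3651·1 + (-0.5477)·3 + (-0.7303)·(-4) + (-0.1826)·4 = 0.9129; e_2·c_3 = (-0.4382)·1 + 0.3173·3 + (-0.2569)·(-4) + (-0.8008)·4 = -1.6621.
u_3 = c_3 − 0.9129·e_1 + 1.6621·e_2 = (-0.0616, 4.0274, -3.7603, 2.8356).
‖u_3‖ = 6.1971, so e_3 = (-0.0099, 0.6499, -0.6068, 0.4576).

e_3 = (-0.0099, 0.6499, -0.6068, 0.4576)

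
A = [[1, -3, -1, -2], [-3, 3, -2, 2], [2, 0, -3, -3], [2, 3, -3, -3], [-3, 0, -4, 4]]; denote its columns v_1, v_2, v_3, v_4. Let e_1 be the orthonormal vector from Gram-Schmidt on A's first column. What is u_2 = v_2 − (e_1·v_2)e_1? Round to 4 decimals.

u_2 = (-2.7778, 2.3333, 0.4444, 3.4444, -0.6667)

e_1 = v_1/‖v_1‖ = (1, -3, 2, 2, -3)/5.1962 = (0.1925, -0.5774, 0.3849, 0.3849, -0.5774).
r_{12} = e_1·v_2 = -1.1547.
u_2 = v_2 + 1.1547·e_1 = (-2.7778, 2.3333, 0.4444, 3.4444, -0.6667).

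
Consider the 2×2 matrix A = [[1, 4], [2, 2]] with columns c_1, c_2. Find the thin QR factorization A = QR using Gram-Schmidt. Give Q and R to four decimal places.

c_1 = (1, 2); ‖c_1‖ = 2.2361, so q_1 = (0.4472, 0.8944).
q_1·c_2 = 0.4472·4 + 0.8944·2 = 3.5777.
u_2 = c_2 − 3.5777·q_1 = (2.4000, -1.2000).
‖u_2‖ = 2.6833, so q_2 = (0.8944, -0.4472).

Q = [[0.4472, 0.8944], [0.8944, -0.4472]], R = [[2.2361, 3.5777], [0.0000, 2.6833]]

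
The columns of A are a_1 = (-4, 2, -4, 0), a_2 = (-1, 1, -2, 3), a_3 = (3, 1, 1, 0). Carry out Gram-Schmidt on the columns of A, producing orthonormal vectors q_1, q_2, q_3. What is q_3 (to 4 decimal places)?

q_1 = a_1/‖a_1‖ = (-4, 2, -4, 0)/6.0000 = (-0.6667, 0.3333, -0.6667, 0.0000).
r_{12} = q_1·a_2 = 2.3333.
u_2 = a_2 − 2.3333·q_1 = (0.5556, 0.2222, -0.4444, 3.0000).
‖u_2‖ = 3.0912, so q_2 = (0.1797, 0.0719, -0.1438, 0.9705).
r_{13} = q_1·a_3 = -2.3333; r_{23} = q_2·a_3 = 0.4673.
u_3 = a_3 + 2.3333·q_1 − 0.4673·q_2 = (1.3605, 1.7442, -0.4884, -0.4535).
‖u_3‖ = 2.3102, so q_3 = (0.5889, 0.7550, -0.2114, -0.1963).

q_3 = (0.5889, 0.7550, -0.2114, -0.1963)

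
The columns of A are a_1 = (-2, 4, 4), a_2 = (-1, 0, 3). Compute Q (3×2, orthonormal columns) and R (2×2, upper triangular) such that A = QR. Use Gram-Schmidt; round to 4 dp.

e_1 = a_1/‖a_1‖ = (-2, 4, 4)/6.0000 = (-0.3333, 0.6667, 0.6667).
r_{12} = e_1·a_2 = 2.3333.
u_2 = a_2 − 2.3333·e_1 = (-0.2222, -1.5556, 1.4444).
‖u_2‖ = 2.1344, so e_2 = (-0.1041, -0.7288, 0.6768).

Q = [[-0.3333, -0.1041], [0.6667, -0.7288], [0.6667, 0.6768]], R = [[6.0000, 2.3333], [0.0000, 2.1344]]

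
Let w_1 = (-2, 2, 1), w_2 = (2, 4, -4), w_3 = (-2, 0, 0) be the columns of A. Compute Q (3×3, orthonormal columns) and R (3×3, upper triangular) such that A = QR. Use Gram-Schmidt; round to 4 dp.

e_1 = w_1/‖w_1‖ = (-2, 2, 1)/3.0000 = (-0.6667, 0.6667, 0.3333).
r_{12} = e_1·w_2 = 0.0000.
u_2 = w_2 + 0.0000·e_1 = (2.0000, 4.0000, -4.0000).
‖u_2‖ = 6.0000, so e_2 = (0.3333, 0.6667, -0.6667).
r_{13} = e_1·w_3 = 1.3333; r_{23} = e_2·w_3 = -0.6667.
u_3 = w_3 − 1.3333·e_1 + 0.6667·e_2 = (-0.8889, -0.4444, -0.8889).
‖u_3‖ = 1.3333, so e_3 = (-0.6667, -0.3333, -0.6667).

Q = [[-0.6667, 0.3333, -0.6667], [0.6667, 0.6667, -0.3333], [0.3333, -0.6667, -0.6667]], R = [[3.0000, 0.0000, 1.3333], [0.0000, 6.0000, -0.6667], [0.0000, 0.0000, 1.3333]]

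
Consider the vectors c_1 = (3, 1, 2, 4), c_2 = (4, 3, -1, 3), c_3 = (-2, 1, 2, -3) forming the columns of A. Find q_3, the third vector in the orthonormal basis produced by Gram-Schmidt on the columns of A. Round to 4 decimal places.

q_3 = (-0.0472, 0.6868, 0.5850, -0.4288)

q_1 = c_1/‖c_1‖ = (3, 1, 2, 4)/5.4772 = (0.5477, 0.1826, 0.3651, 0.7303).
r_{12} = q_1·c_2 = 4.5644.
u_2 = c_2 − 4.5644·q_1 = (1.5000, 2.1667, -2.6667, -0.3333).
‖u_2‖ = 3.7639, so q_2 = (0.3985, 0.5756, -0.7085, -0.0886).
r_{13} = q_1·c_3 = -2.3735; r_{23} = q_2·c_3 = -1.3727.
u_3 = c_3 + 2.3735·q_1 + 1.3727·q_2 = (-0.1529, 2.2235, 1.8941, -1.3882).
‖u_3‖ = 3.2376, so q_3 = (-0.0472, 0.6868, 0.5850, -0.4288).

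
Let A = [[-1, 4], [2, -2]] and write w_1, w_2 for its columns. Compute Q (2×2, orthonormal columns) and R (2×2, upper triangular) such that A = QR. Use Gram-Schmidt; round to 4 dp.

w_1 = (-1, 2); ‖w_1‖ = 2.2361, so e_1 = (-0.4472, 0.8944).
e_1·w_2 = (-0.4472)·4 + 0.8944·(-2) = -3.5777.
u_2 = w_2 + 3.5777·e_1 = (2.4000, 1.2000).
‖u_2‖ = 2.6833, so e_2 = (0.8944, 0.4472).

Q = [[-0.4472, 0.8944], [0.8944, 0.4472]], R = [[2.2361, -3.5777], [0.0000, 2.6833]]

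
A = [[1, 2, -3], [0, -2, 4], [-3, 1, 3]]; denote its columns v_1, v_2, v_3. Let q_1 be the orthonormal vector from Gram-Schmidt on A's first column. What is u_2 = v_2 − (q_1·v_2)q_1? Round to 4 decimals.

q_1 = v_1/‖v_1‖ = (1, 0, -3)/3.1623 = (0.3162, 0.0000, -0.9487).
r_{12} = q_1·v_2 = -0.3162.
u_2 = v_2 + 0.3162·q_1 = (2.1000, -2.0000, 0.7000).

u_2 = (2.1000, -2.0000, 0.7000)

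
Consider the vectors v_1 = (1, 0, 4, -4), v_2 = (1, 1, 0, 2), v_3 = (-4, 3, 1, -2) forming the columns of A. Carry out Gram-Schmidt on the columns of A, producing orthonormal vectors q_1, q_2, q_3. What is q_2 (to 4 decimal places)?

q_2 = (0.5704, 0.4706, 0.3993, 0.5419)

v_1 = (1, 0, 4, -4); ‖v_1‖ = 5.7446, so q_1 = (0.1741, 0.0000, 0.6963, -0.6963).
q_1·v_2 = 0.1741·1 + 0.0000·1 + 0.6963·0 + (-0.6963)·2 = -1.2185.
u_2 = v_2 + 1.2185·q_1 = (1.2121, 1.0000, 0.8485, 1.1515).
‖u_2‖ = 2.1249, so q_2 = (0.5704, 0.4706, 0.3993, 0.5419).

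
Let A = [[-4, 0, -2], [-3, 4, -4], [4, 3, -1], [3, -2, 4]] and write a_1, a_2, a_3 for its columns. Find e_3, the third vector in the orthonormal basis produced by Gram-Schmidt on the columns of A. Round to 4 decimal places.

a_1 = (-4, -3, 4, 3); ‖a_1‖ = 7.0711, so e_1 = (-0.5657, -0.4243, 0.5657, 0.4243).
e_1·a_2 = (-0.5657)·0 + (-0.4243)·4 + 0.5657·3 + 0.4243·(-2) = -0.8485.
u_2 = a_2 + 0.8485·e_1 = (-0.4800, 3.6400, 3.4800, -1.6400).
‖u_2‖ = 5.3179, so e_2 = (-0.0903, 0.6845, 0.6544, -0.3084).
e_1·a_3 = (-0.5657)·(-2) + (-0.4243)·(-4) + 0.5657·(-1) + 0.4243·4 = 3.9598; e_2·a_3 = (-0.0903)·(-2) + 0.6845·(-4) + 0.6544·(-1) + (-0.3084)·4 = -4.4454.
u_3 = a_3 − 3.9598·e_1 + 4.4454·e_2 = (-0.1612, 0.7228, -0.3310, 0.9491).
‖u_3‖ = 1.2485, so e_3 = (-0.1292, 0.5789, -0.2651, 0.7602).

e_3 = (-0.1292, 0.5789, -0.2651, 0.7602)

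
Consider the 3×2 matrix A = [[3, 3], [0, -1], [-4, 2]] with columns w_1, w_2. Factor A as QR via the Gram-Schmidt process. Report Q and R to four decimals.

q_1 = w_1/‖w_1‖ = (3, 0, -4)/5.0000 = (0.6000, 0.0000, -0.8000).
r_{12} = q_1·w_2 = 0.2000.
u_2 = w_2 − 0.2000·q_1 = (2.8800, -1.0000, 2.1600).
‖u_2‖ = 3.7363, so q_2 = (0.7708, -0.2676, 0.5781).

Q = [[0.6000, 0.7708], [0.0000, -0.2676], [-0.8000, 0.5781]], R = [[5.0000, 0.2000], [0.0000, 3.7363]]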